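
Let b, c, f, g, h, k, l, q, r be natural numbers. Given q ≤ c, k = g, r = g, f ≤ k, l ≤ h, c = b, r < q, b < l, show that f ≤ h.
k = g and f ≤ k, so f ≤ g. r = g and r < q, therefore g < q. c = b and q ≤ c, therefore q ≤ b. g < q, so g < b. From b < l and l ≤ h, b < h. Since g < b, g < h. Since f ≤ g, f < h. Then f ≤ h.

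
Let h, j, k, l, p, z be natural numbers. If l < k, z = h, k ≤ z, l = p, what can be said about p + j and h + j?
p + j < h + j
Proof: Because l = p and l < k, p < k. z = h and k ≤ z, hence k ≤ h. Since p < k, p < h. Then p + j < h + j.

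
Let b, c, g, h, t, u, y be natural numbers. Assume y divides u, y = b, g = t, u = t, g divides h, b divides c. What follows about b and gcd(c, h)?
b divides gcd(c, h)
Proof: Since u = t and y divides u, y divides t. Since g = t and g divides h, t divides h. Since y divides t, y divides h. From y = b, b divides h. Since b divides c, b divides gcd(c, h).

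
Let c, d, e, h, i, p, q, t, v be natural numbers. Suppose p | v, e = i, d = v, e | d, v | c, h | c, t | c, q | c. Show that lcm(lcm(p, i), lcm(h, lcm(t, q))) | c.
d = v and e | d, therefore e | v. Because e = i, i | v. p | v, so lcm(p, i) | v. v | c, so lcm(p, i) | c. Since t | c and q | c, lcm(t, q) | c. Since h | c, lcm(h, lcm(t, q)) | c. lcm(p, i) | c, so lcm(lcm(p, i), lcm(h, lcm(t, q))) | c.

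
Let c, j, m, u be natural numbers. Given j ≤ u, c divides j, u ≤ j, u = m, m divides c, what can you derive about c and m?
c = m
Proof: Since j ≤ u and u ≤ j, j = u. u = m, so j = m. c divides j, so c divides m. Since m divides c, c = m.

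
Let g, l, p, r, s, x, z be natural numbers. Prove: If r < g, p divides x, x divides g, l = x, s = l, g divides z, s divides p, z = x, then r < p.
z = x and g divides z, therefore g divides x. Since x divides g, g = x. s = l and s divides p, thus l divides p. Since l = x, x divides p. Since p divides x, x = p. g = x, so g = p. r < g, so r < p.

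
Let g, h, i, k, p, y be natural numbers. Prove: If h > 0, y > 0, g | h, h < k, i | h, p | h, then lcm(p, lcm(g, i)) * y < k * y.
g | h and i | h, so lcm(g, i) | h. Since p | h, lcm(p, lcm(g, i)) | h. h > 0, so lcm(p, lcm(g, i)) ≤ h. Since h < k, lcm(p, lcm(g, i)) < k. Since y > 0, lcm(p, lcm(g, i)) * y < k * y.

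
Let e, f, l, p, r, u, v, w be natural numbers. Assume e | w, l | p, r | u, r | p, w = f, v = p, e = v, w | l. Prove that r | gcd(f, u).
e = v and e | w, hence v | w. v = p, so p | w. w | l and l | p, so w | p. p | w, so p = w. Since r | p, r | w. Since w = f, r | f. Since r | u, r | gcd(f, u).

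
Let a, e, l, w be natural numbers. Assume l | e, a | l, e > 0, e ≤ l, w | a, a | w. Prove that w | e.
a | w and w | a, so a = w. From l | e and e > 0, l ≤ e. Since e ≤ l, l = e. a | l, so a | e. a = w, so w | e.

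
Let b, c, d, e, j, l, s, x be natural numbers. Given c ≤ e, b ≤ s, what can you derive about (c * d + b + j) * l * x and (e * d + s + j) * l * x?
(c * d + b + j) * l * x ≤ (e * d + s + j) * l * x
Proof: c ≤ e. By multiplying by a non-negative, c * d ≤ e * d. b ≤ s, hence b + j ≤ s + j. From c * d ≤ e * d, c * d + b + j ≤ e * d + s + j. By multiplying by a non-negative, (c * d + b + j) * l ≤ (e * d + s + j) * l. By multiplying by a non-negative, (c * d + b + j) * l * x ≤ (e * d + s + j) * l * x.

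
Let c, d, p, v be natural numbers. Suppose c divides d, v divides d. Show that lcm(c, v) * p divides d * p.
c divides d and v divides d, hence lcm(c, v) divides d. Then lcm(c, v) * p divides d * p.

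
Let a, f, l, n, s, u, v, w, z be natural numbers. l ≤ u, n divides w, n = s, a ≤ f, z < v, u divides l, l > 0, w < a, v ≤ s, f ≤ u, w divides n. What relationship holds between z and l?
z < l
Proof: w divides n and n divides w, thus w = n. n = s, so w = s. From u divides l and l > 0, u ≤ l. l ≤ u, so u = l. a ≤ f and f ≤ u, therefore a ≤ u. Since w < a, w < u. u = l, so w < l. w = s, so s < l. v ≤ s, so v < l. Since z < v, z < l.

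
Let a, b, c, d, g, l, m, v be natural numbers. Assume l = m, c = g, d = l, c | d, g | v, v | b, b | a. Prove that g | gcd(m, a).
From d = l and c | d, c | l. Since c = g, g | l. l = m, so g | m. Because g | v and v | b, g | b. Since b | a, g | a. Because g | m, g | gcd(m, a).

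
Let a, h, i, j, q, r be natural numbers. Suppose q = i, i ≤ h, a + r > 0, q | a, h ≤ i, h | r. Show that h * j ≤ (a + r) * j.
i ≤ h and h ≤ i, so i = h. Since q = i and q | a, i | a. i = h, so h | a. Since h | r, h | a + r. Since a + r > 0, h ≤ a + r. Then h * j ≤ (a + r) * j.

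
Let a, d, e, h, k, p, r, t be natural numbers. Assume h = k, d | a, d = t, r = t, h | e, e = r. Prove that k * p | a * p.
e = r and r = t, hence e = t. Since h | e, h | t. d = t and d | a, hence t | a. Since h | t, h | a. h = k, so k | a. Then k * p | a * p.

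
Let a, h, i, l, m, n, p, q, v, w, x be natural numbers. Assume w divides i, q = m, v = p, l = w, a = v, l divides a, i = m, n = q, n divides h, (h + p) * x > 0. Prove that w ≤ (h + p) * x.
i = m and w divides i, so w divides m. Since n = q and n divides h, q divides h. q = m, so m divides h. w divides m, so w divides h. Since l = w and l divides a, w divides a. Because a = v, w divides v. Since v = p, w divides p. Since w divides h, w divides h + p. Then w divides (h + p) * x. From (h + p) * x > 0, w ≤ (h + p) * x.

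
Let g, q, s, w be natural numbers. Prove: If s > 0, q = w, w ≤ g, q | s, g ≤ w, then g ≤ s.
w ≤ g and g ≤ w, therefore w = g. Since q = w and q | s, w | s. s > 0, so w ≤ s. Since w = g, g ≤ s.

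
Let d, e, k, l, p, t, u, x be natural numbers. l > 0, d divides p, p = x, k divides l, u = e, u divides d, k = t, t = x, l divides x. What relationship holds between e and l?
e ≤ l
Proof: Since k = t and k divides l, t divides l. t = x, so x divides l. l divides x, so x = l. Since p = x and d divides p, d divides x. u divides d, so u divides x. u = e, so e divides x. Since x = l, e divides l. Since l > 0, e ≤ l.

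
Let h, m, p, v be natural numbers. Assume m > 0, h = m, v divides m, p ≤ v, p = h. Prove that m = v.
Since p = h and h = m, p = m. Since p ≤ v, m ≤ v. Because v divides m and m > 0, v ≤ m. m ≤ v, so m = v.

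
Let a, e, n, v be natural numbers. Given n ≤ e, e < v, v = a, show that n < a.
v = a and e < v, so e < a. Since n ≤ e, n < a.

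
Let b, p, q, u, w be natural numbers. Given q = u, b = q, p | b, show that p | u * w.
b = q and q = u, therefore b = u. p | b, so p | u. Then p | u * w.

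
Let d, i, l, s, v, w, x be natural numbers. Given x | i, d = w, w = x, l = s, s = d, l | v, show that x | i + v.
Since d = w and w = x, d = x. l = s and s = d, thus l = d. l | v, so d | v. Since d = x, x | v. Since x | i, x | i + v.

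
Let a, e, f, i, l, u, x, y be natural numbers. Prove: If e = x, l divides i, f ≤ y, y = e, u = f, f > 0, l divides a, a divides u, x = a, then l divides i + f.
Since u = f and a divides u, a divides f. From f > 0, a ≤ f. e = x and x = a, so e = a. Because y = e and f ≤ y, f ≤ e. e = a, so f ≤ a. From a ≤ f, a = f. Since l divides a, l divides f. Since l divides i, l divides i + f.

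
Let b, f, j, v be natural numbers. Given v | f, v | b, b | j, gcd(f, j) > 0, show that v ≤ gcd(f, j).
v | b and b | j, hence v | j. v | f, so v | gcd(f, j). gcd(f, j) > 0, so v ≤ gcd(f, j).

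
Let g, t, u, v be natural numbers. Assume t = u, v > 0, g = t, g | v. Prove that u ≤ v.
From g = t and g | v, t | v. Since v > 0, t ≤ v. t = u, so u ≤ v.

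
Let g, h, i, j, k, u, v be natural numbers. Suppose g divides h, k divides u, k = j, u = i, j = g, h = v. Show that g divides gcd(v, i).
h = v and g divides h, hence g divides v. u = i and k divides u, therefore k divides i. Since k = j, j divides i. From j = g, g divides i. Since g divides v, g divides gcd(v, i).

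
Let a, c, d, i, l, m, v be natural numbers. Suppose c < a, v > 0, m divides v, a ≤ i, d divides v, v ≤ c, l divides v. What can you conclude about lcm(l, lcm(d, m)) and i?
lcm(l, lcm(d, m)) < i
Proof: Since d divides v and m divides v, lcm(d, m) divides v. Since l divides v, lcm(l, lcm(d, m)) divides v. v > 0, so lcm(l, lcm(d, m)) ≤ v. From v ≤ c and c < a, v < a. Because lcm(l, lcm(d, m)) ≤ v, lcm(l, lcm(d, m)) < a. a ≤ i, so lcm(l, lcm(d, m)) < i.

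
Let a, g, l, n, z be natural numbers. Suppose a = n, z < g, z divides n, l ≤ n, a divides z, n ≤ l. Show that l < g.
a = n and a divides z, so n divides z. Since z divides n, z = n. n ≤ l and l ≤ n, so n = l. Since z = n, z = l. Because z < g, l < g.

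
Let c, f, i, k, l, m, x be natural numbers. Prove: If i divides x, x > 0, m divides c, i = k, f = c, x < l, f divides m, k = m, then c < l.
f = c and f divides m, hence c divides m. Because m divides c, m = c. Since k = m, k = c. Because i divides x and x > 0, i ≤ x. i = k, so k ≤ x. x < l, so k < l. Since k = c, c < l.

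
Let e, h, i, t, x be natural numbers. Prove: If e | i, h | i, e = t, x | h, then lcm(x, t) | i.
Because x | h and h | i, x | i. e = t and e | i, hence t | i. Since x | i, lcm(x, t) | i.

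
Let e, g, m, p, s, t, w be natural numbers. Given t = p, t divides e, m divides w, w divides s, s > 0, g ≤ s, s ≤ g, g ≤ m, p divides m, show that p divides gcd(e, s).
t = p and t divides e, therefore p divides e. From m divides w and w divides s, m divides s. Since s > 0, m ≤ s. From g ≤ s and s ≤ g, g = s. Since g ≤ m, s ≤ m. m ≤ s, so m = s. Since p divides m, p divides s. p divides e, so p divides gcd(e, s).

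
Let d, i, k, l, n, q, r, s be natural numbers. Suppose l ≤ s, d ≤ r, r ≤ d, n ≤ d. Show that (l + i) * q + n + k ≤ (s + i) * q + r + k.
l ≤ s, so l + i ≤ s + i. By multiplying by a non-negative, (l + i) * q ≤ (s + i) * q. From d ≤ r and r ≤ d, d = r. n ≤ d, so n ≤ r. Then n + k ≤ r + k. (l + i) * q ≤ (s + i) * q, so (l + i) * q + n + k ≤ (s + i) * q + r + k.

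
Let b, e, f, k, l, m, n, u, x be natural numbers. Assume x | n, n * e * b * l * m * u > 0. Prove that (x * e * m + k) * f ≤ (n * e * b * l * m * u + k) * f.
Because x | n, x * e | n * e. Then x * e | n * e * b. Then x * e | n * e * b * l. Then x * e * m | n * e * b * l * m. Then x * e * m | n * e * b * l * m * u. Since n * e * b * l * m * u > 0, x * e * m ≤ n * e * b * l * m * u. Then x * e * m + k ≤ n * e * b * l * m * u + k. Then (x * e * m + k) * f ≤ (n * e * b * l * m * u + k) * f.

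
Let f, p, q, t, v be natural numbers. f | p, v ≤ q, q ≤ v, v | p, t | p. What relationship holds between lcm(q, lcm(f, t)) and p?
lcm(q, lcm(f, t)) | p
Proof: v ≤ q and q ≤ v, so v = q. v | p, so q | p. f | p and t | p, so lcm(f, t) | p. Since q | p, lcm(q, lcm(f, t)) | p.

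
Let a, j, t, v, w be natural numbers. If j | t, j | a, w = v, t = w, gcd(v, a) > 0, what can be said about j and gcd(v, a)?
j ≤ gcd(v, a)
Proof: Since t = w and w = v, t = v. Since j | t, j | v. j | a, so j | gcd(v, a). From gcd(v, a) > 0, j ≤ gcd(v, a).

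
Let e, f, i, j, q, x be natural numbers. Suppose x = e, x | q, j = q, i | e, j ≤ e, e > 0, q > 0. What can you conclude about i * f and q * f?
i * f ≤ q * f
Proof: x = e and x | q, thus e | q. Since q > 0, e ≤ q. Because j = q and j ≤ e, q ≤ e. e ≤ q, so e = q. i | e and e > 0, so i ≤ e. Since e = q, i ≤ q. Then i * f ≤ q * f.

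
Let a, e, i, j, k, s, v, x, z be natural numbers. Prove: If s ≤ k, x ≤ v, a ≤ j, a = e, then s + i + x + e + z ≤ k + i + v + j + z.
Because s ≤ k, s + i ≤ k + i. a = e and a ≤ j, hence e ≤ j. x ≤ v, so x + e ≤ v + j. s + i ≤ k + i, so s + i + x + e ≤ k + i + v + j. Then s + i + x + e + z ≤ k + i + v + j + z.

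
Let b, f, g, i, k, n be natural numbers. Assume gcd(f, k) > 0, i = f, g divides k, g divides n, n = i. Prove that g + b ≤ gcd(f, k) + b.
n = i and g divides n, so g divides i. i = f, so g divides f. Since g divides k, g divides gcd(f, k). Since gcd(f, k) > 0, g ≤ gcd(f, k). Then g + b ≤ gcd(f, k) + b.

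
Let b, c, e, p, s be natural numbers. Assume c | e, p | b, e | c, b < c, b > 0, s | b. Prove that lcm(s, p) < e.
s | b and p | b, therefore lcm(s, p) | b. Since b > 0, lcm(s, p) ≤ b. c | e and e | c, so c = e. Because b < c, b < e. lcm(s, p) ≤ b, so lcm(s, p) < e.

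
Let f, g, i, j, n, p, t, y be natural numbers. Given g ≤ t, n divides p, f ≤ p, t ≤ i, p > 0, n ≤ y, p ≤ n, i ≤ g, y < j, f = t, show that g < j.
Since t ≤ i and i ≤ g, t ≤ g. Since g ≤ t, t = g. Because f = t, f = g. n divides p and p > 0, therefore n ≤ p. p ≤ n, so n = p. n ≤ y, so p ≤ y. Since f ≤ p, f ≤ y. f = g, so g ≤ y. Because y < j, g < j.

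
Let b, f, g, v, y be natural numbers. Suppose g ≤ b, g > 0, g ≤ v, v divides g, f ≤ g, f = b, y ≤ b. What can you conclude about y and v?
y ≤ v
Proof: Because f = b and f ≤ g, b ≤ g. Because g ≤ b, b = g. Since v divides g and g > 0, v ≤ g. g ≤ v, so g = v. b = g, so b = v. y ≤ b, so y ≤ v.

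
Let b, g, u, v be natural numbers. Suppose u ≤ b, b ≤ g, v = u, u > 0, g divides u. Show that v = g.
u ≤ b and b ≤ g, therefore u ≤ g. Since g divides u and u > 0, g ≤ u. Since u ≤ g, u = g. v = u, so v = g.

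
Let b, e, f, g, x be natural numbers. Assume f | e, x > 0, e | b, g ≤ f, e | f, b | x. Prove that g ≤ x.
Since e | f and f | e, e = f. From e | b and b | x, e | x. Since x > 0, e ≤ x. Because e = f, f ≤ x. g ≤ f, so g ≤ x.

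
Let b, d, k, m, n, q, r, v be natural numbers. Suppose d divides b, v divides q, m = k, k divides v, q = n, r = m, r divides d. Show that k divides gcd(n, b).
q = n and v divides q, thus v divides n. k divides v, so k divides n. r = m and r divides d, hence m divides d. Since d divides b, m divides b. m = k, so k divides b. k divides n, so k divides gcd(n, b).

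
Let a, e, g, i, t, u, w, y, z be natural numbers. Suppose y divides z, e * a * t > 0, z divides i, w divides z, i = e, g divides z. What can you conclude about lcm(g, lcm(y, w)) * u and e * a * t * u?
lcm(g, lcm(y, w)) * u ≤ e * a * t * u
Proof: y divides z and w divides z, hence lcm(y, w) divides z. Since g divides z, lcm(g, lcm(y, w)) divides z. i = e and z divides i, hence z divides e. lcm(g, lcm(y, w)) divides z, so lcm(g, lcm(y, w)) divides e. Then lcm(g, lcm(y, w)) divides e * a. Then lcm(g, lcm(y, w)) divides e * a * t. Since e * a * t > 0, lcm(g, lcm(y, w)) ≤ e * a * t. By multiplying by a non-negative, lcm(g, lcm(y, w)) * u ≤ e * a * t * u.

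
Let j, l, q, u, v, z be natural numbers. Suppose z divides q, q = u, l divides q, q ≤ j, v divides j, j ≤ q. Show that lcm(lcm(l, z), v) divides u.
l divides q and z divides q, therefore lcm(l, z) divides q. Because j ≤ q and q ≤ j, j = q. v divides j, so v divides q. Since lcm(l, z) divides q, lcm(lcm(l, z), v) divides q. Since q = u, lcm(lcm(l, z), v) divides u.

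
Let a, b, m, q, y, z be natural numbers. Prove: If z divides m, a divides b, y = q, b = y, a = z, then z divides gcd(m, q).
Since b = y and y = q, b = q. Because a = z and a divides b, z divides b. Since b = q, z divides q. z divides m, so z divides gcd(m, q).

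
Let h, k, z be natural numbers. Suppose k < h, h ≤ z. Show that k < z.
k < h and h ≤ z. By transitivity, k < z.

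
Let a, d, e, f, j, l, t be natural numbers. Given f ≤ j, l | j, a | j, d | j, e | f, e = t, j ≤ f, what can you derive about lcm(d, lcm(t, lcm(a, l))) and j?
lcm(d, lcm(t, lcm(a, l))) | j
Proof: Since f ≤ j and j ≤ f, f = j. Since e | f, e | j. e = t, so t | j. a | j and l | j, therefore lcm(a, l) | j. Since t | j, lcm(t, lcm(a, l)) | j. Since d | j, lcm(d, lcm(t, lcm(a, l))) | j.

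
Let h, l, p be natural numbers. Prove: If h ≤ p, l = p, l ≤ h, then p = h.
l = p and l ≤ h, therefore p ≤ h. h ≤ p, so h = p. Then p = h.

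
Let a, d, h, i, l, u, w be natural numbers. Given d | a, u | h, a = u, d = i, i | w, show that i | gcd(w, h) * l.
Because a = u and d | a, d | u. u | h, so d | h. Since d = i, i | h. Since i | w, i | gcd(w, h). Then i | gcd(w, h) * l.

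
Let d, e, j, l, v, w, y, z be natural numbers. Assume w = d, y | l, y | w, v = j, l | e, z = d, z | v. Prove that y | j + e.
w = d and y | w, therefore y | d. z = d and z | v, therefore d | v. y | d, so y | v. Since v = j, y | j. Because y | l and l | e, y | e. y | j, so y | j + e.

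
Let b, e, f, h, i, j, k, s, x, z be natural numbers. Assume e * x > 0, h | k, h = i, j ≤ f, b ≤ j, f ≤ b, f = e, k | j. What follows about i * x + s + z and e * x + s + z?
i * x + s + z ≤ e * x + s + z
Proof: Because h = i and h | k, i | k. f ≤ b and b ≤ j, hence f ≤ j. j ≤ f, so j = f. Because k | j, k | f. Since i | k, i | f. f = e, so i | e. Then i * x | e * x. e * x > 0, so i * x ≤ e * x. Then i * x + s ≤ e * x + s. Then i * x + s + z ≤ e * x + s + z.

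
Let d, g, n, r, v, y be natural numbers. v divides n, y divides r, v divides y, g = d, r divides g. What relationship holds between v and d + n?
v divides d + n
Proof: v divides y and y divides r, thus v divides r. r divides g, so v divides g. g = d, so v divides d. v divides n, so v divides d + n.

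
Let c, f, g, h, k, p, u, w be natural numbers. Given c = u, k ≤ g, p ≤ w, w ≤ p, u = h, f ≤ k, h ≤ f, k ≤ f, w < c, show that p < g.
w ≤ p and p ≤ w, thus w = p. From c = u and w < c, w < u. Because w = p, p < u. u = h, so p < h. k ≤ f and f ≤ k, hence k = f. Since k ≤ g, f ≤ g. h ≤ f, so h ≤ g. p < h, so p < g.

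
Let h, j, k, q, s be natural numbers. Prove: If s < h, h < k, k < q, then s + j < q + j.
s < h and h < k, hence s < k. Since k < q, s < q. Then s + j < q + j.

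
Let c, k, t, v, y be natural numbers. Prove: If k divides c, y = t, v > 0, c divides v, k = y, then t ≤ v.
Because k divides c and c divides v, k divides v. k = y, so y divides v. Since y = t, t divides v. v > 0, so t ≤ v.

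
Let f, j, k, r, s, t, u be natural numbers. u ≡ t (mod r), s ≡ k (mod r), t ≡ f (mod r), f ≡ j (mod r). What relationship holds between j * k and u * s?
j * k ≡ u * s (mod r)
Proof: u ≡ t (mod r) and t ≡ f (mod r), therefore u ≡ f (mod r). Since f ≡ j (mod r), u ≡ j (mod r). Since s ≡ k (mod r), by multiplying congruences, u * s ≡ j * k (mod r). Then j * k ≡ u * s (mod r).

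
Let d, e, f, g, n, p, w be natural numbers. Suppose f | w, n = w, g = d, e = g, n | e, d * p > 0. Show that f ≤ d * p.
Because e = g and n | e, n | g. Since g = d, n | d. Because n = w, w | d. f | w, so f | d. Then f | d * p. Since d * p > 0, f ≤ d * p.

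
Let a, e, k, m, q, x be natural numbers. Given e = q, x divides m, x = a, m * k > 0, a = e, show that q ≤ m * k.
From x = a and x divides m, a divides m. Since a = e, e divides m. Since e = q, q divides m. Then q divides m * k. m * k > 0, so q ≤ m * k.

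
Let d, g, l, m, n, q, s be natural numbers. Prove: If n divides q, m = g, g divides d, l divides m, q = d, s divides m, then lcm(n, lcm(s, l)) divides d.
q = d and n divides q, therefore n divides d. s divides m and l divides m, therefore lcm(s, l) divides m. Because m = g, lcm(s, l) divides g. g divides d, so lcm(s, l) divides d. n divides d, so lcm(n, lcm(s, l)) divides d.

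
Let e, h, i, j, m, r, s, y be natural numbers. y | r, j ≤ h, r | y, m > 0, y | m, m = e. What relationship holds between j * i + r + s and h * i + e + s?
j * i + r + s ≤ h * i + e + s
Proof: From j ≤ h, j * i ≤ h * i. y | r and r | y, therefore y = r. y | m, so r | m. m > 0, so r ≤ m. Since m = e, r ≤ e. j * i ≤ h * i, so j * i + r ≤ h * i + e. Then j * i + r + s ≤ h * i + e + s.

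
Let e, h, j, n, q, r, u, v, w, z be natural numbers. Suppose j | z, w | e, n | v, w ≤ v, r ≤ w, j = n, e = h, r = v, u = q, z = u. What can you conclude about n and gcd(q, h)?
n | gcd(q, h)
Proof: z = u and j | z, therefore j | u. From j = n, n | u. Since u = q, n | q. r = v and r ≤ w, so v ≤ w. Since w ≤ v, w = v. From e = h and w | e, w | h. Since w = v, v | h. Since n | v, n | h. Since n | q, n | gcd(q, h).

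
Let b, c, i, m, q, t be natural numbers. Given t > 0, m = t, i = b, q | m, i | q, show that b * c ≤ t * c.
m = t and q | m, hence q | t. From i | q, i | t. From t > 0, i ≤ t. Since i = b, b ≤ t. Then b * c ≤ t * c.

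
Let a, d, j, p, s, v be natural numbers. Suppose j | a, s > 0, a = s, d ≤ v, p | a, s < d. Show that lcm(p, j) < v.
p | a and j | a, thus lcm(p, j) | a. Since a = s, lcm(p, j) | s. Because s > 0, lcm(p, j) ≤ s. s < d and d ≤ v, thus s < v. Since lcm(p, j) ≤ s, lcm(p, j) < v.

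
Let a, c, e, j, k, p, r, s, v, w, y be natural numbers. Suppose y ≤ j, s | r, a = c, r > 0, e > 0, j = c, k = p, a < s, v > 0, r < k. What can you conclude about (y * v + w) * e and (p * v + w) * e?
(y * v + w) * e < (p * v + w) * e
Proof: j = c and y ≤ j, therefore y ≤ c. s | r and r > 0, thus s ≤ r. Since a < s, a < r. a = c, so c < r. From k = p and r < k, r < p. c < r, so c < p. Since y ≤ c, y < p. Since v > 0, y * v < p * v. Then y * v + w < p * v + w. e > 0, so (y * v + w) * e < (p * v + w) * e.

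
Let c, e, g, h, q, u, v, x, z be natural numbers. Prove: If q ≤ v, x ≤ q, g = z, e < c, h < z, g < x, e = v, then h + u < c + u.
g < x and x ≤ q, so g < q. Because g = z, z < q. Because h < z, h < q. Since e = v and e < c, v < c. Since q ≤ v, q < c. Since h < q, h < c. Then h + u < c + u.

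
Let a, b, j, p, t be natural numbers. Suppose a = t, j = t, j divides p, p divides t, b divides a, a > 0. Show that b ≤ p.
j = t and j divides p, thus t divides p. p divides t, so t = p. From a = t, a = p. Because b divides a and a > 0, b ≤ a. Since a = p, b ≤ p.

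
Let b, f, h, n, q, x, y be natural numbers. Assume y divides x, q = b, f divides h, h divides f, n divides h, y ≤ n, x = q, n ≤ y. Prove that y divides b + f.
From x = q and q = b, x = b. y divides x, so y divides b. Because n ≤ y and y ≤ n, n = y. h divides f and f divides h, therefore h = f. Since n divides h, n divides f. n = y, so y divides f. Since y divides b, y divides b + f.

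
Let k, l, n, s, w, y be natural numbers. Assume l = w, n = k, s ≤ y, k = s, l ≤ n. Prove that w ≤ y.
Because n = k and k = s, n = s. Because l = w and l ≤ n, w ≤ n. Since n = s, w ≤ s. Since s ≤ y, w ≤ y.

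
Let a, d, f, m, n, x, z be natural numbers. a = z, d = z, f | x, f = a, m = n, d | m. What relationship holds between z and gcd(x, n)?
z | gcd(x, n)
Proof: f = a and a = z, thus f = z. From f | x, z | x. d = z and d | m, so z | m. m = n, so z | n. Since z | x, z | gcd(x, n).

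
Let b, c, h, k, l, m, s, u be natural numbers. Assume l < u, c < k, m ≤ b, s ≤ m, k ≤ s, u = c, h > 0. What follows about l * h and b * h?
l * h < b * h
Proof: u = c and l < u, thus l < c. Since c < k, l < k. Since k ≤ s, l < s. s ≤ m and m ≤ b, hence s ≤ b. Since l < s, l < b. Since h > 0, by multiplying by a positive, l * h < b * h.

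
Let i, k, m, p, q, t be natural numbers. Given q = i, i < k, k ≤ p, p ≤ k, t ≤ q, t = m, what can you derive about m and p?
m < p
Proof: k ≤ p and p ≤ k, therefore k = p. Because q = i and t ≤ q, t ≤ i. t = m, so m ≤ i. Because i < k, m < k. k = p, so m < p.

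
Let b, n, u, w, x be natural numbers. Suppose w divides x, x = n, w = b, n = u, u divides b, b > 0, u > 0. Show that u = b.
u divides b and b > 0, so u ≤ b. x = n and w divides x, thus w divides n. Since n = u, w divides u. w = b, so b divides u. u > 0, so b ≤ u. Because u ≤ b, u = b.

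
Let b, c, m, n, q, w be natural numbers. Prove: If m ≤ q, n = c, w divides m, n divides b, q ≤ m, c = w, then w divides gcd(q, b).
Because m ≤ q and q ≤ m, m = q. Because w divides m, w divides q. n = c and n divides b, so c divides b. Since c = w, w divides b. From w divides q, w divides gcd(q, b).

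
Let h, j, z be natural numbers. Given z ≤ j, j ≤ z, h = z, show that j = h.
z ≤ j and j ≤ z, thus z = j. From h = z, h = j. Then j = h.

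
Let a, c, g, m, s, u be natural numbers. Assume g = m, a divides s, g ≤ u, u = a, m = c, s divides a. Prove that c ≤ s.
From a divides s and s divides a, a = s. u = a, so u = s. g = m and m = c, therefore g = c. g ≤ u, so c ≤ u. u = s, so c ≤ s.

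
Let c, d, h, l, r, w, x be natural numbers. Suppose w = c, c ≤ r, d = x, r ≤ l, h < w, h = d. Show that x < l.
h = d and d = x, hence h = x. w = c and h < w, therefore h < c. h = x, so x < c. c ≤ r and r ≤ l, thus c ≤ l. x < c, so x < l.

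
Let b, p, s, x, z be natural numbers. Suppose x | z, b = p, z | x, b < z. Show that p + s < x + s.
From z | x and x | z, z = x. b < z, so b < x. b = p, so p < x. Then p + s < x + s.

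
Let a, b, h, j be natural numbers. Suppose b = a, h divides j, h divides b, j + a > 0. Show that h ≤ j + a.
b = a and h divides b, thus h divides a. Because h divides j, h divides j + a. From j + a > 0, h ≤ j + a.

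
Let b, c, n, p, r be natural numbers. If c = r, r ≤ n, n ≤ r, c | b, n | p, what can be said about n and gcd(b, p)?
n | gcd(b, p)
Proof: r ≤ n and n ≤ r, thus r = n. c = r, so c = n. Since c | b, n | b. Since n | p, n | gcd(b, p).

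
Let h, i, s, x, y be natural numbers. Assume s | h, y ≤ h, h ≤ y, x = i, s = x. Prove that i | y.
From h ≤ y and y ≤ h, h = y. From s = x and s | h, x | h. Since x = i, i | h. Since h = y, i | y.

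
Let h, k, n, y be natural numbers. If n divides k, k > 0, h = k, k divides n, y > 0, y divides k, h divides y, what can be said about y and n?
y = n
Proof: y divides k and k > 0, thus y ≤ k. h = k and h divides y, so k divides y. Since y > 0, k ≤ y. Since y ≤ k, y = k. k divides n and n divides k, so k = n. y = k, so y = n.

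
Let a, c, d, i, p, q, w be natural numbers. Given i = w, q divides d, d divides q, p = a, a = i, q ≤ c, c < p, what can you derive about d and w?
d < w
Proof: q divides d and d divides q, therefore q = d. p = a and a = i, thus p = i. Since q ≤ c and c < p, q < p. Since p = i, q < i. Because q = d, d < i. i = w, so d < w.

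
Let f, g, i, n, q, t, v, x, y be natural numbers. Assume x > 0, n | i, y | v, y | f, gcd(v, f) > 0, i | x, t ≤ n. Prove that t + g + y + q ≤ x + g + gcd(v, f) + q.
From n | i and i | x, n | x. From x > 0, n ≤ x. Since t ≤ n, t ≤ x. Then t + g ≤ x + g. y | v and y | f, thus y | gcd(v, f). gcd(v, f) > 0, so y ≤ gcd(v, f). t + g ≤ x + g, so t + g + y ≤ x + g + gcd(v, f). Then t + g + y + q ≤ x + g + gcd(v, f) + q.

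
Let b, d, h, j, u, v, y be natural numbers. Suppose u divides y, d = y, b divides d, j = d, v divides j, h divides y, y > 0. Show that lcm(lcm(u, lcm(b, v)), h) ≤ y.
j = d and v divides j, therefore v divides d. Since b divides d, lcm(b, v) divides d. Since d = y, lcm(b, v) divides y. Because u divides y, lcm(u, lcm(b, v)) divides y. Since h divides y, lcm(lcm(u, lcm(b, v)), h) divides y. Since y > 0, lcm(lcm(u, lcm(b, v)), h) ≤ y.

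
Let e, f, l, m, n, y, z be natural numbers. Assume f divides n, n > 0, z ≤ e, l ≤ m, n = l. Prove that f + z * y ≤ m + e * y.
Since f divides n and n > 0, f ≤ n. Since n = l, f ≤ l. From l ≤ m, f ≤ m. Because z ≤ e, by multiplying by a non-negative, z * y ≤ e * y. f ≤ m, so f + z * y ≤ m + e * y.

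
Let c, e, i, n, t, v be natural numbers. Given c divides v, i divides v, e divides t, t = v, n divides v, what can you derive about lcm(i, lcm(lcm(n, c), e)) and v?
lcm(i, lcm(lcm(n, c), e)) divides v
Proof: From n divides v and c divides v, lcm(n, c) divides v. t = v and e divides t, hence e divides v. Since lcm(n, c) divides v, lcm(lcm(n, c), e) divides v. Since i divides v, lcm(i, lcm(lcm(n, c), e)) divides v.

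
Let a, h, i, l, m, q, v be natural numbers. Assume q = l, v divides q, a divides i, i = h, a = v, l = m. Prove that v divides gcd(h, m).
i = h and a divides i, so a divides h. Because a = v, v divides h. q = l and l = m, thus q = m. v divides q, so v divides m. Since v divides h, v divides gcd(h, m).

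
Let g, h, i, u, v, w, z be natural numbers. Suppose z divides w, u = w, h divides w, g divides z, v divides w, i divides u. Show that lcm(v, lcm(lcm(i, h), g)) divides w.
u = w and i divides u, hence i divides w. h divides w, so lcm(i, h) divides w. g divides z and z divides w, hence g divides w. Since lcm(i, h) divides w, lcm(lcm(i, h), g) divides w. Since v divides w, lcm(v, lcm(lcm(i, h), g)) divides w.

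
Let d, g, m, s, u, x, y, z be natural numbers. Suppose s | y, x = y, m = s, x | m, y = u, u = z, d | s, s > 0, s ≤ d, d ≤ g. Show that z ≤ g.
From m = s and x | m, x | s. x = y, so y | s. Since s | y, s = y. y = u, so s = u. Since u = z, s = z. From d | s and s > 0, d ≤ s. Since s ≤ d, d = s. Because d ≤ g, s ≤ g. s = z, so z ≤ g.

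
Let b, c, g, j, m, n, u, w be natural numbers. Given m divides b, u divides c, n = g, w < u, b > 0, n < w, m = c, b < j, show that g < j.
n < w and w < u, hence n < u. Since n = g, g < u. m = c and m divides b, thus c divides b. Because u divides c, u divides b. Since b > 0, u ≤ b. b < j, so u < j. Since g < u, g < j.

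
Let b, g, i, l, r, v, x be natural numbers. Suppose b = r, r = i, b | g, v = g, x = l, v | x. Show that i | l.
b = r and r = i, hence b = i. x = l and v | x, therefore v | l. Since v = g, g | l. b | g, so b | l. Since b = i, i | l.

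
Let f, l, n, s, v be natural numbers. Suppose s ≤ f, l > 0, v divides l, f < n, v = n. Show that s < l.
v divides l and l > 0, thus v ≤ l. Since v = n, n ≤ l. f < n, so f < l. Since s ≤ f, s < l.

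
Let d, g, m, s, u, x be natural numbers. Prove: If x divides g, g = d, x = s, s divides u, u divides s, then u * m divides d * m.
s divides u and u divides s, so s = u. Since x = s, x = u. Since g = d and x divides g, x divides d. x = u, so u divides d. Then u * m divides d * m.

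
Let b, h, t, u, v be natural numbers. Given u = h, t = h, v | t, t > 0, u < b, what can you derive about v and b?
v < b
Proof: Because v | t and t > 0, v ≤ t. t = h, so v ≤ h. From u = h and u < b, h < b. v ≤ h, so v < b.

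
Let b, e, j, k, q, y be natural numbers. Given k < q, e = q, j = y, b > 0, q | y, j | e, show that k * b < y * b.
j = y and j | e, hence y | e. Since e = q, y | q. Since q | y, q = y. k < q, so k < y. Since b > 0, k * b < y * b.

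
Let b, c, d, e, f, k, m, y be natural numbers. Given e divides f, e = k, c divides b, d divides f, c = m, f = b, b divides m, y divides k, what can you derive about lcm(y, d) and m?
lcm(y, d) divides m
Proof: c = m and c divides b, therefore m divides b. Since b divides m, b = m. Since f = b, f = m. Since e = k and e divides f, k divides f. y divides k, so y divides f. Because d divides f, lcm(y, d) divides f. Since f = m, lcm(y, d) divides m.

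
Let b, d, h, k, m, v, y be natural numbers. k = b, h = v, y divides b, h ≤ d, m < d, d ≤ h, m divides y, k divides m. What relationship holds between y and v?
y < v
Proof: d ≤ h and h ≤ d, hence d = h. Since h = v, d = v. k = b and k divides m, thus b divides m. Since y divides b, y divides m. m divides y, so m = y. m < d, so y < d. Since d = v, y < v.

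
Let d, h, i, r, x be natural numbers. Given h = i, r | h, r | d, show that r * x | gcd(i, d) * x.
Because h = i and r | h, r | i. r | d, so r | gcd(i, d). Then r * x | gcd(i, d) * x.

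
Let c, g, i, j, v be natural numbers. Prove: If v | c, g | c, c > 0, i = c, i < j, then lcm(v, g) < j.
v | c and g | c, hence lcm(v, g) | c. Since c > 0, lcm(v, g) ≤ c. Since i = c and i < j, c < j. lcm(v, g) ≤ c, so lcm(v, g) < j.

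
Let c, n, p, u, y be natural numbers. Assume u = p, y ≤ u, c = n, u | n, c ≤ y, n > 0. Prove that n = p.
From c = n and c ≤ y, n ≤ y. From y ≤ u, n ≤ u. u | n and n > 0, hence u ≤ n. Since n ≤ u, n = u. u = p, so n = p.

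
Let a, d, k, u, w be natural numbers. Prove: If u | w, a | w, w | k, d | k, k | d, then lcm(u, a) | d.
u | w and a | w, hence lcm(u, a) | w. k | d and d | k, so k = d. w | k, so w | d. lcm(u, a) | w, so lcm(u, a) | d.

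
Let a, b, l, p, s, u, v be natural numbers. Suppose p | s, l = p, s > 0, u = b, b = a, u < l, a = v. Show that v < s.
u = b and b = a, therefore u = a. a = v, so u = v. u < l, so v < l. l = p, so v < p. Since p | s and s > 0, p ≤ s. Since v < p, v < s.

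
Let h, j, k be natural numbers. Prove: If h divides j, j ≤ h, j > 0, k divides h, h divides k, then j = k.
h divides j and j > 0, so h ≤ j. Since j ≤ h, j = h. h divides k and k divides h, therefore h = k. Since j = h, j = k.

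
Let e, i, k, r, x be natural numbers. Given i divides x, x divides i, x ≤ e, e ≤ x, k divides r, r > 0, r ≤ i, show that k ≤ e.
i divides x and x divides i, so i = x. x ≤ e and e ≤ x, therefore x = e. i = x, so i = e. From k divides r and r > 0, k ≤ r. r ≤ i, so k ≤ i. i = e, so k ≤ e.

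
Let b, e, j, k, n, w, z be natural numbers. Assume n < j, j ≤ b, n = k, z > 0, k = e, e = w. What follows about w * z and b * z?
w * z < b * z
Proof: Because k = e and e = w, k = w. n < j and j ≤ b, therefore n < b. Since n = k, k < b. Since k = w, w < b. Since z > 0, by multiplying by a positive, w * z < b * z.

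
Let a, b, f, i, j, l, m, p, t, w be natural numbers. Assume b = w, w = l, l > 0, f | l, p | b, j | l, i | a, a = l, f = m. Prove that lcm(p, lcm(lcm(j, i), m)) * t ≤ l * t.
b = w and w = l, so b = l. Since p | b, p | l. Since a = l and i | a, i | l. Since j | l, lcm(j, i) | l. Since f = m and f | l, m | l. lcm(j, i) | l, so lcm(lcm(j, i), m) | l. p | l, so lcm(p, lcm(lcm(j, i), m)) | l. l > 0, so lcm(p, lcm(lcm(j, i), m)) ≤ l. Then lcm(p, lcm(lcm(j, i), m)) * t ≤ l * t.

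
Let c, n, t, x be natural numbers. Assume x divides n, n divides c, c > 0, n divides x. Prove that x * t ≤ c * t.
n divides x and x divides n, therefore n = x. n divides c and c > 0, hence n ≤ c. n = x, so x ≤ c. By multiplying by a non-negative, x * t ≤ c * t.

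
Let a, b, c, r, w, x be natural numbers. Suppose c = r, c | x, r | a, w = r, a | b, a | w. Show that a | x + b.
w = r and a | w, thus a | r. Since r | a, r = a. Since c = r and c | x, r | x. r = a, so a | x. a | b, so a | x + b.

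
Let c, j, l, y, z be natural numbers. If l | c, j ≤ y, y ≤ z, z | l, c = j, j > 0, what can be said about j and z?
j = z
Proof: j ≤ y and y ≤ z, so j ≤ z. z | l and l | c, thus z | c. Since c = j, z | j. j > 0, so z ≤ j. j ≤ z, so j = z.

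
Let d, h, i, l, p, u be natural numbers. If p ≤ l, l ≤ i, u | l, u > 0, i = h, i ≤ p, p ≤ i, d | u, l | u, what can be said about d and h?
d ≤ h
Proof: u | l and l | u, thus u = l. Since p ≤ i and i ≤ p, p = i. From p ≤ l, i ≤ l. l ≤ i, so l = i. u = l, so u = i. i = h, so u = h. d | u and u > 0, thus d ≤ u. Since u = h, d ≤ h.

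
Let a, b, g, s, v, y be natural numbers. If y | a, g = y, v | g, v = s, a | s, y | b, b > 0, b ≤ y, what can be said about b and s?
b = s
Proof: Because y | b and b > 0, y ≤ b. b ≤ y, so b = y. y | a and a | s, so y | s. g = y and v | g, hence v | y. Because v = s, s | y. y | s, so y = s. b = y, so b = s.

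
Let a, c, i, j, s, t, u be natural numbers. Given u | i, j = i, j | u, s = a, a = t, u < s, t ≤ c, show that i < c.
Since j = i and j | u, i | u. u | i, so u = i. Because s = a and a = t, s = t. Since u < s, u < t. Because t ≤ c, u < c. Since u = i, i < c.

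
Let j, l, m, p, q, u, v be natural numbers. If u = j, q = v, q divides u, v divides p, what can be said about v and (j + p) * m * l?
v divides (j + p) * m * l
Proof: q = v and q divides u, hence v divides u. u = j, so v divides j. Since v divides p, v divides j + p. Then v divides (j + p) * m. Then v divides (j + p) * m * l.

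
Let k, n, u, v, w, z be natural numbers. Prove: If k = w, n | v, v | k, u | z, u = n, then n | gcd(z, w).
Since u = n and u | z, n | z. k = w and v | k, hence v | w. n | v, so n | w. n | z, so n | gcd(z, w).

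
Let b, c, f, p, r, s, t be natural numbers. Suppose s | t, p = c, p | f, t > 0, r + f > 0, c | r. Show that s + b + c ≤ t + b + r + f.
s | t and t > 0, therefore s ≤ t. Then s + b ≤ t + b. p = c and p | f, thus c | f. c | r, so c | r + f. Since r + f > 0, c ≤ r + f. From s + b ≤ t + b, s + b + c ≤ t + b + r + f.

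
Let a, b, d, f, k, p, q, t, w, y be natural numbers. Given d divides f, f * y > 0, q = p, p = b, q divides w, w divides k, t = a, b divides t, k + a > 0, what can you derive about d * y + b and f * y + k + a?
d * y + b ≤ f * y + k + a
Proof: d divides f, thus d * y divides f * y. Since f * y > 0, d * y ≤ f * y. From q = p and p = b, q = b. From q divides w and w divides k, q divides k. q = b, so b divides k. From t = a and b divides t, b divides a. b divides k, so b divides k + a. k + a > 0, so b ≤ k + a. Since d * y ≤ f * y, d * y + b ≤ f * y + k + a.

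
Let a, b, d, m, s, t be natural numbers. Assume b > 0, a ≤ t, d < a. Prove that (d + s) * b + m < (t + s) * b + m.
From d < a and a ≤ t, d < t. Then d + s < t + s. b > 0, so (d + s) * b < (t + s) * b. Then (d + s) * b + m < (t + s) * b + m.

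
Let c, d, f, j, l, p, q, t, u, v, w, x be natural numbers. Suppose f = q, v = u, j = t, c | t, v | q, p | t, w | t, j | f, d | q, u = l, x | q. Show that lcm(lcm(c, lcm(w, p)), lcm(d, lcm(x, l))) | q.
w | t and p | t, so lcm(w, p) | t. c | t, so lcm(c, lcm(w, p)) | t. f = q and j | f, so j | q. Since j = t, t | q. From lcm(c, lcm(w, p)) | t, lcm(c, lcm(w, p)) | q. v = u and u = l, therefore v = l. v | q, so l | q. x | q, so lcm(x, l) | q. Since d | q, lcm(d, lcm(x, l)) | q. Since lcm(c, lcm(w, p)) | q, lcm(lcm(c, lcm(w, p)), lcm(d, lcm(x, l))) | q.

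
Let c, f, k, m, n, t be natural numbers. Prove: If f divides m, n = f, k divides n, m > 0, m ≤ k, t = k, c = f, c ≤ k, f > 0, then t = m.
c = f and c ≤ k, thus f ≤ k. Because n = f and k divides n, k divides f. Because f > 0, k ≤ f. f ≤ k, so f = k. Because f divides m, k divides m. From m > 0, k ≤ m. Since m ≤ k, k = m. t = k, so t = m.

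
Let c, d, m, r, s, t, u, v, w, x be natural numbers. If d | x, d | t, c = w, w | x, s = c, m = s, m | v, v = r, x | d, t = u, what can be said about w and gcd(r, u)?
w | gcd(r, u)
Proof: From s = c and c = w, s = w. v = r and m | v, therefore m | r. m = s, so s | r. Since s = w, w | r. Because d | x and x | d, d = x. d | t, so x | t. w | x, so w | t. Because t = u, w | u. Because w | r, w | gcd(r, u).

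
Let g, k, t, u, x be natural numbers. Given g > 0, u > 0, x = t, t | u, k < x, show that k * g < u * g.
From x = t and k < x, k < t. t | u and u > 0, thus t ≤ u. From k < t, k < u. Because g > 0, k * g < u * g.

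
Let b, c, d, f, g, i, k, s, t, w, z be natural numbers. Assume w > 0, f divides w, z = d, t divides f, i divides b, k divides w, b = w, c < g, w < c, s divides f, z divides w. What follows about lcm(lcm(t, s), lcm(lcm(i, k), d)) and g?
lcm(lcm(t, s), lcm(lcm(i, k), d)) < g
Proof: Since t divides f and s divides f, lcm(t, s) divides f. Since f divides w, lcm(t, s) divides w. b = w and i divides b, so i divides w. Since k divides w, lcm(i, k) divides w. Since z = d and z divides w, d divides w. Since lcm(i, k) divides w, lcm(lcm(i, k), d) divides w. Since lcm(t, s) divides w, lcm(lcm(t, s), lcm(lcm(i, k), d)) divides w. Since w > 0, lcm(lcm(t, s), lcm(lcm(i, k), d)) ≤ w. w < c and c < g, so w < g. lcm(lcm(t, s), lcm(lcm(i, k), d)) ≤ w, so lcm(lcm(t, s), lcm(lcm(i, k), d)) < g.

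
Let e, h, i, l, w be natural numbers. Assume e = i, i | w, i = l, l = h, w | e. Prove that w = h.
e = i and w | e, thus w | i. From i | w, w = i. i = l, so w = l. Because l = h, w = h.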